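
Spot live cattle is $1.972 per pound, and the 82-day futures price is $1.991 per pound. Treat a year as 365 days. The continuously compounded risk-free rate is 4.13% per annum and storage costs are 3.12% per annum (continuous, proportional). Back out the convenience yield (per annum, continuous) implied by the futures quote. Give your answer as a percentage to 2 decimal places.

2.98%

F = S·e^((r+u−y)T) ⇒ (r+u−y) = ln(F/S)/T
ln(1.991/1.972) = 0.009589; /T ⇒ 0.042683
y = r + u − ln(F/S)/T = 0.0413 + 0.0312 − 0.042683 = 0.029817
y = 2.98%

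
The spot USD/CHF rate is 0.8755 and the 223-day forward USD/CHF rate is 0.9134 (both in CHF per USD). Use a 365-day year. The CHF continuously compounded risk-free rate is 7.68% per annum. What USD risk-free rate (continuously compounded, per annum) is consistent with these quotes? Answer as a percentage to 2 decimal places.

0.74%

F = S·e^((r_CHF − r_USD)T) ⇒ r_USD = r_CHF − ln(F/S)/T
ln(0.9134/0.8755) = 0.042379; /(223/365) = 0.069365
r_USD = 0.0768 − 0.069365 = 0.007435
r_USD = 0.74%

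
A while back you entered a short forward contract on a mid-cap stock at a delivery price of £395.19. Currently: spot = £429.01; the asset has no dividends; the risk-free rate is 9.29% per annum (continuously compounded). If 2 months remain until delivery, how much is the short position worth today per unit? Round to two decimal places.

-£39.89

Current fair forward for the remaining 2 months: F = S·e^(r·T), r = 0.0929
F = 429.01 · e^(0.0929 × 2/12) = 429.01 × 1.015604 = 435.7043
Value of long forward = (F − K)·e^(−rT) = (435.7043 − 395.19) · e^(−0.0929·2/12)
= 40.5143 × 0.984636 = 39.89
Short position value = −(long value) = -£39.89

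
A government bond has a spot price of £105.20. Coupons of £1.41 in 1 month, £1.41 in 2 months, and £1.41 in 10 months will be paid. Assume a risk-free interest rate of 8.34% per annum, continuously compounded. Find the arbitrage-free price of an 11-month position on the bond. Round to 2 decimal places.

£109.13

PV(coupons) I = 1.41·e^(−0.0834·1/12) + 1.41·e^(−0.0834·2/12) + 1.41·e^(−0.0834·10/12)
I = 1.4002 + 1.3905 + 1.3153 = 4.1060
F = (S − I)·e^(rT) = (105.20 − 4.1060) · e^(0.0834·11/12)
= 101.0940 · e^0.076450 = 101.0940 × 1.079448 = £109.13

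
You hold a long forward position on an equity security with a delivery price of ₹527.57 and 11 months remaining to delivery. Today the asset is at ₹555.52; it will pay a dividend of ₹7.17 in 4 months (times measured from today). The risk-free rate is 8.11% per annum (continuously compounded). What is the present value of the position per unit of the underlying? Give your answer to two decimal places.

₹58.77

PV(remaining dividends) I = 7.17·e^(−0.0811·4/12) = 6.9788
Current forward F = (S − I)·e^(rT) = (555.52 − 6.9788)·e^(0.0811·11/12) = 548.5412 × 1.077175 = 590.8749
Value (long) = (F − K)·e^(−rT) = (590.8749 − 527.57) × 0.928354 = 58.7694
Value = ₹58.77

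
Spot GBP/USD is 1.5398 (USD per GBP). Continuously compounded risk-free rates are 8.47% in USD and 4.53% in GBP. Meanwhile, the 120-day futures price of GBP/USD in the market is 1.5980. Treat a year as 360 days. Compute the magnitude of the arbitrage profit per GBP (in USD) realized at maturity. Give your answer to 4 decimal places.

0.0378 per GBP (in USD)

Fair futures: F* = S·e^(carry·T), with carry = (r_USD − r_GBP) = 0.0847 − 0.0453 = 0.0394
F* = 1.5398 · e^(0.0394 × 120/360) = 1.5398 · e^0.013133 = 1.5398 × 1.013220 = 1.5602
Market 1.5980 > fair 1.5602: forward overpriced → cash-and-carry (buy spot, short the forward).
At maturity, profit = |F_mkt − F*| = |1.5980 − 1.5602| = 0.0378 per GBP (in USD)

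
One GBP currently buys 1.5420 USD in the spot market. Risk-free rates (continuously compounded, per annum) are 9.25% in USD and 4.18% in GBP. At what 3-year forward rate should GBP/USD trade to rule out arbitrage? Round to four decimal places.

1.7953

F = S·e^((r_USD − r_GBP)T) = 1.5420 · e^((0.0925 − 0.0418) × 3)
= 1.5420 · e^0.152100 = 1.5420 × 1.164277
F = 1.7953 USD per GBP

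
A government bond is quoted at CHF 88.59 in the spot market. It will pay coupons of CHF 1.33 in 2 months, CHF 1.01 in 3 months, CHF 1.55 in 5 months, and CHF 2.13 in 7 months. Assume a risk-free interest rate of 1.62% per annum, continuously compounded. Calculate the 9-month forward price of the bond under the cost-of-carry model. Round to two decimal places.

PV(coupons) I = 1.33·e^(−0.0162·2/12) + 1.01·e^(−0.0162·3/12) + 1.55·e^(−0.0162·5/12) + 2.13·e^(−0.0162·7/12)
I = 1.3264 + 1.0059 + 1.5396 + 2.1100 = 5.9819
F = (S − I)·e^(rT) = (88.59 − 5.9819) · e^(0.0162·9/12)
= 82.6081 · e^0.012150 = 82.6081 × 1.012224 = CHF 83.62

CHF 83.62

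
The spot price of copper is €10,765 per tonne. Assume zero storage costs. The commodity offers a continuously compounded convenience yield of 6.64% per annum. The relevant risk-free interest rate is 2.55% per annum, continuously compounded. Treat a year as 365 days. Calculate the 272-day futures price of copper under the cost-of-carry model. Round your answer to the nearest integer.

€10,442 per tonne

Net carry = r + u − y = 0.0255 + 0.0000 − 0.0664 = -0.0409
F = S·e^((r+u−y)T) = 10765 · e^(-0.0409 × 272/365) = 10765 · e^-0.030479
= 10765 × 0.969981 = €10,442 per tonne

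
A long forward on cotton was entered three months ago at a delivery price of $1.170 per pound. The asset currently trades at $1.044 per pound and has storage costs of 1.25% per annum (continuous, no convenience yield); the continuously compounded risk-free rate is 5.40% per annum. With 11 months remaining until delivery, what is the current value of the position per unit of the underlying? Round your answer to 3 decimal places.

-$0.057 per pound

Current fair forward for the remaining 11 months: F = S·e^((r + u)·T), (r + u) = 0.0540 + 0.0125 = 0.0665
F = 1.044 · e^(0.0665 × 11/12) = 1.044 × 1.062855 = 1.1096
Value of long forward = (F − K)·e^(−rT) = (1.1096 − 1.170) · e^(−0.0540·11/12)
= -0.0604 × 0.951705 = -0.057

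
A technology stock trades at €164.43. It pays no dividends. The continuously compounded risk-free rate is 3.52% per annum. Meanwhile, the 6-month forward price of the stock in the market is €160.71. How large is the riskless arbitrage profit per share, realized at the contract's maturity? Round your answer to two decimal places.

€6.64 per share

Fair forward: F* = S·e^(carry·T), with carry = r = 0.0352
F* = 164.43 · e^(0.0352 × 6/12) = 164.43 · e^0.017600 = 164.43 × 1.017756 = €167.3496
Market €160.71 < fair €167.3496: forward underpriced → reverse cash-and-carry (short spot, go long the forward).
At maturity, profit = |F_mkt − F*| = |160.71 − 167.3496| = €6.64 per share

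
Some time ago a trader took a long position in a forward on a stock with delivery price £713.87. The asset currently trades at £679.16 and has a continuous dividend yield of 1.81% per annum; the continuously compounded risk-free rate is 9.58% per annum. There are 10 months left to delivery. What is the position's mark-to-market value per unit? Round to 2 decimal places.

Current fair forward for the remaining 10 months: F = S·e^((r − q)·T), (r − q) = 0.0958 − 0.0181 = 0.0777
F = 679.16 · e^(0.0777 × 10/12) = 679.16 × 1.066892 = 724.5904
Value of long forward = (F − K)·e^(−rT) = (724.5904 − 713.87) · e^(−0.0958·10/12)
= 10.7204 × 0.923270 = 9.90

£9.90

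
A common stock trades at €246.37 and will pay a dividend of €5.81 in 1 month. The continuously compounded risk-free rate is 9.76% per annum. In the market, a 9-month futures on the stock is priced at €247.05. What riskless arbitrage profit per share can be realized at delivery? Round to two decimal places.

PV(dividends) I = 5.81·e^(−0.0976·1/12) = 5.7629
Fair futures F* = (S − I)·e^(rT) = (246.37 − 5.7629)·e^0.073200 = 240.6071 × 1.075946 = 258.8802
Market €247.05 < fair 258.8802: forward underpriced → reverse cash-and-carry (short the stock, invest proceeds at r, pay the dividends, go long the forward).
Profit at T = |F_mkt − F*| = |247.05 − 258.8802| = €11.83 per share

€11.83 per share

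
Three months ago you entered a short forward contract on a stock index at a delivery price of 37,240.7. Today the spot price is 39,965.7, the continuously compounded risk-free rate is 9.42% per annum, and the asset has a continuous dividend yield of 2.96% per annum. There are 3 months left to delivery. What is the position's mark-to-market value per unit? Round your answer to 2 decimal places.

Current fair forward for the remaining 3 months: F = S·e^((r − q)·T), (r − q) = 0.0942 − 0.0296 = 0.0646
F = 39965.7 · e^(0.0646 × 3/12) = 39965.7 × 1.01628112 = 40616.3864
Value of long forward = (F − K)·e^(−rT) = (40616.3864 − 37240.7) · e^(−0.0942·3/12)
= 3375.6864 × 0.97672514 = 3297.12
Short position value = −(long value) = -3297.12

-3297.12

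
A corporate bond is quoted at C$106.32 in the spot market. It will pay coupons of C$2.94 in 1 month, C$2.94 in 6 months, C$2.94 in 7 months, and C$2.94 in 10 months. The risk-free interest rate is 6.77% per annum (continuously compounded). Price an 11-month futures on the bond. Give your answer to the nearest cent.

C$101.03

PV(coupons) I = 2.94·e^(−0.0677·1/12) + 2.94·e^(−0.0677·6/12) + 2.94·e^(−0.0677·7/12) + 2.94·e^(−0.0677·10/12)
I = 2.9235 + 2.8421 + 2.8262 + 2.7787 = 11.3705
F = (S − I)·e^(rT) = (106.32 − 11.3705) · e^(0.0677·11/12)
= 94.9495 · e^0.062058 = 94.9495 × 1.064024 = C$101.03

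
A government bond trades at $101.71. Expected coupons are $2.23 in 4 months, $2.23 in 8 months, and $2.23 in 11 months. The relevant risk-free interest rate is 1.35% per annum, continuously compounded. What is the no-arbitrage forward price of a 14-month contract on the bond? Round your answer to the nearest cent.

$96.59

PV(coupons) I = 2.23·e^(−0.0135·4/12) + 2.23·e^(−0.0135·8/12) + 2.23·e^(−0.0135·11/12)
I = 2.2200 + 2.2100 + 2.2026 = 6.6326
F = (S − I)·e^(rT) = (101.71 − 6.6326) · e^(0.0135·14/12)
= 95.0774 · e^0.015750 = 95.0774 × 1.015875 = $96.59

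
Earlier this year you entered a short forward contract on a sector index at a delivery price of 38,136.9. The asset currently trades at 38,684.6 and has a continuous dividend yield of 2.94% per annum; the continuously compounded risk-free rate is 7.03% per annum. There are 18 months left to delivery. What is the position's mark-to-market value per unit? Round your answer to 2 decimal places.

-2695.54

Current fair forward for the remaining 18 months: F = S·e^((r − q)·T), (r − q) = 0.0703 − 0.0294 = 0.0409
F = 38684.6 · e^(0.0409 × 18/12) = 38684.6 × 1.06327099 = 41132.2129
Value of long forward = (F − K)·e^(−rT) = (41132.2129 − 38136.9) · e^(−0.0703·18/12)
= 2995.3129 × 0.89991947 = 2695.54
Short position value = −(long value) = -2695.54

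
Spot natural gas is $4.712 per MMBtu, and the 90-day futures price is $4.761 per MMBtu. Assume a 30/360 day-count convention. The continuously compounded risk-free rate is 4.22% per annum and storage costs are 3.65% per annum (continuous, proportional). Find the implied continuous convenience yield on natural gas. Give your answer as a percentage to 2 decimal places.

3.73%

F = S·e^((r+u−y)T) ⇒ (r+u−y) = ln(F/S)/T
ln(4.761/4.712) = 0.010345; /T ⇒ 0.041380
y = r + u − ln(F/S)/T = 0.0422 + 0.0365 − 0.041380 = 0.037320
y = 3.73%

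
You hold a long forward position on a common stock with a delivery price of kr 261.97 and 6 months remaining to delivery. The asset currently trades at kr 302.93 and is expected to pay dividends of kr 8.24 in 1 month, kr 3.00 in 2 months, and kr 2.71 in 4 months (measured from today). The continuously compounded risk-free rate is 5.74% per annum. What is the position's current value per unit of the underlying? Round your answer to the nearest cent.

PV(remaining dividends) I = 8.24·e^(−0.0574·1/12) + 3.00·e^(−0.0574·2/12) + 2.71·e^(−0.0574·4/12) = 13.8308
Current forward F = (S − I)·e^(rT) = (302.93 − 13.8308)·e^(0.0574·6/12) = 289.0992 × 1.029116 = 297.5166
Value (long) = (F − K)·e^(−rT) = (297.5166 − 261.97) × 0.971708 = 34.5409
Value = kr 34.54

kr 34.54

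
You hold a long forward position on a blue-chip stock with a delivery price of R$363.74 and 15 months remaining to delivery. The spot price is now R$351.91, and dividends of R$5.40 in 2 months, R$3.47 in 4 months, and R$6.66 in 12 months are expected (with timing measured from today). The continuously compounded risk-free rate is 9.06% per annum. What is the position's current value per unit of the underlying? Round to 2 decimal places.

R$12.35

PV(remaining dividends) I = 5.40·e^(−0.0906·2/12) + 3.47·e^(−0.0906·4/12) + 6.66·e^(−0.0906·12/12) = 14.7690
Current forward F = (S − I)·e^(rT) = (351.91 − 14.7690)·e^(0.0906·15/12) = 337.1410 × 1.119912 = 377.5683
Value (long) = (F − K)·e^(−rT) = (377.5683 − 363.74) × 0.892927 = 12.3477
Value = R$12.35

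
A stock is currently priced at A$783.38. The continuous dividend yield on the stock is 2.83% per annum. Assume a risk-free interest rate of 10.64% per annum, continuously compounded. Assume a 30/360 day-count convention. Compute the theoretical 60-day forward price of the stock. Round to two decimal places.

A$793.64

F = S·e^((r − q)T) = 783.38 · e^((0.1064 − 0.0283) × 60/360)
= 783.38 · e^0.013017 = 783.38 × 1.013102
F = A$793.64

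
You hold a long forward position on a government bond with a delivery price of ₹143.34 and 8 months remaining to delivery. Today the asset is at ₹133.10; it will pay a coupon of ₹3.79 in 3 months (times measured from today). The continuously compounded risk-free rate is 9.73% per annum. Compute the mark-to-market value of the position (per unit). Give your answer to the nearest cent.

-₹4.94

PV(remaining coupons) I = 3.79·e^(−0.0973·3/12) = 3.6989
Current forward F = (S − I)·e^(rT) = (133.10 − 3.6989)·e^(0.0973·8/12) = 129.4011 × 1.067017 = 138.0732
Value (long) = (F − K)·e^(−rT) = (138.0732 − 143.34) × 0.937192 = -4.9360
Value = -₹4.94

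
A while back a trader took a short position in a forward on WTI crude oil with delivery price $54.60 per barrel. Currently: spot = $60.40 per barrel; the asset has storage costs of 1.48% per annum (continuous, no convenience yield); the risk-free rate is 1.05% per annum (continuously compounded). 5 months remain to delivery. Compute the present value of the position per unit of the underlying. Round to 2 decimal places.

Current fair forward for the remaining 5 months: F = S·e^((r + u)·T), (r + u) = 0.0105 + 0.0148 = 0.0253
F = 60.40 · e^(0.0253 × 5/12) = 60.40 × 1.010597 = 61.0401
Value of long forward = (F − K)·e^(−rT) = (61.0401 − 54.60) · e^(−0.0105·5/12)
= 6.4401 × 0.995635 = 6.41
Short position value = −(long value) = -$6.41

-$6.41 per barrel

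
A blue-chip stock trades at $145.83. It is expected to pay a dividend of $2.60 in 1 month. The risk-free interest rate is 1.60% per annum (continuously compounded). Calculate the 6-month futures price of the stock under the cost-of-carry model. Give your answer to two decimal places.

$144.38

PV(dividends) I = 2.60·e^(−0.0160·1/12)
I = 2.5965
F = (S − I)·e^(rT) = (145.83 − 2.5965) · e^(0.0160·6/12)
= 143.2335 · e^0.008000 = 143.2335 × 1.008032 = $144.38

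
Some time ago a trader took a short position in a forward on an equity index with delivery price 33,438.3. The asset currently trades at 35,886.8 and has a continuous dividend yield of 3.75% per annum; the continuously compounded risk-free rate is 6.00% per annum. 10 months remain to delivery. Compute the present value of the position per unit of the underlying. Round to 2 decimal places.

-2975.18

Current fair forward for the remaining 10 months: F = S·e^((r − q)·T), (r − q) = 0.0600 − 0.0375 = 0.0225
F = 35886.8 · e^(0.0225 × 10/12) = 35886.8 × 1.01892689 = 36566.0255
Value of long forward = (F − K)·e^(−rT) = (36566.0255 − 33438.3) · e^(−0.0600·10/12)
= 3127.7255 × 0.95122942 = 2975.18
Short position value = −(long value) = -2975.18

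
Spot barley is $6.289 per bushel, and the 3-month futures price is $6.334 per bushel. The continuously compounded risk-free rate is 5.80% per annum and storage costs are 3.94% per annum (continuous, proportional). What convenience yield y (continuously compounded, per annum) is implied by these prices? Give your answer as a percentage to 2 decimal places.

6.89%

F = S·e^((r+u−y)T) ⇒ (r+u−y) = ln(F/S)/T
ln(6.334/6.289) = 0.007130; /T ⇒ 0.028520
y = r + u − ln(F/S)/T = 0.0580 + 0.0394 − 0.028520 = 0.068880
y = 6.89%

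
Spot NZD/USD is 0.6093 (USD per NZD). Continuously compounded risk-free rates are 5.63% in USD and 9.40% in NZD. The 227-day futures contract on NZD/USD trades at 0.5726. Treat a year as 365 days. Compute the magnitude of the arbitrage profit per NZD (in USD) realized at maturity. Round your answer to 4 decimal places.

0.0226 per NZD (in USD)

Fair futures: F* = S·e^(carry·T), with carry = (r_USD − r_NZD) = 0.0563 − 0.0940 = -0.0377
F* = 0.6093 · e^(-0.0377 × 227/365) = 0.6093 · e^-0.023446 = 0.6093 × 0.976827 = 0.5952
Market 0.5726 < fair 0.5952: forward underpriced → reverse cash-and-carry (short spot, go long the forward).
At maturity, profit = |F_mkt − F*| = |0.5726 − 0.5952| = 0.0226 per NZD (in USD)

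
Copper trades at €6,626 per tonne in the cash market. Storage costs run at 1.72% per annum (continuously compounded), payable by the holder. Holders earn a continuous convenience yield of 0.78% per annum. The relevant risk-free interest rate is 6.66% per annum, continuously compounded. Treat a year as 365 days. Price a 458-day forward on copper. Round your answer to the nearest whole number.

€7,289 per tonne

Net carry = r + u − y = 0.0666 + 0.0172 − 0.0078 = 0.0760
F = S·e^((r+u−y)T) = 6626 · e^(0.0760 × 458/365) = 6626 · e^0.095364
= 6626 × 1.100059 = €7,289 per tonne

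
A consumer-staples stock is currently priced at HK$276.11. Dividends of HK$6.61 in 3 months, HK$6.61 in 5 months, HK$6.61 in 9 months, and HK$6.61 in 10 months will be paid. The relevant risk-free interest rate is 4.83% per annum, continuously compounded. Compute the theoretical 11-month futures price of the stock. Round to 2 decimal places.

PV(dividends) I = 6.61·e^(−0.0483·3/12) + 6.61·e^(−0.0483·5/12) + 6.61·e^(−0.0483·9/12) + 6.61·e^(−0.0483·10/12)
I = 6.5307 + 6.4783 + 6.3748 + 6.3492 = 25.7330
F = (S − I)·e^(rT) = (276.11 − 25.7330) · e^(0.0483·11/12)
= 250.3770 · e^0.044275 = 250.3770 × 1.045270 = HK$261.71

HK$261.71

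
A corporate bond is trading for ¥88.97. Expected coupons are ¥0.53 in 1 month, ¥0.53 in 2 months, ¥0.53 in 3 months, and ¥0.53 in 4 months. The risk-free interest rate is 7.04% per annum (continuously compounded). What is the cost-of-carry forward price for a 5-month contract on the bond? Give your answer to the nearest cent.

¥89.47

PV(coupons) I = 0.53·e^(−0.0704·1/12) + 0.53·e^(−0.0704·2/12) + 0.53·e^(−0.0704·3/12) + 0.53·e^(−0.0704·4/12)
I = 0.5269 + 0.5238 + 0.5208 + 0.5177 = 2.0892
F = (S − I)·e^(rT) = (88.97 − 2.0892) · e^(0.0704·5/12)
= 86.8808 · e^0.029333 = 86.8808 × 1.029767 = ¥89.47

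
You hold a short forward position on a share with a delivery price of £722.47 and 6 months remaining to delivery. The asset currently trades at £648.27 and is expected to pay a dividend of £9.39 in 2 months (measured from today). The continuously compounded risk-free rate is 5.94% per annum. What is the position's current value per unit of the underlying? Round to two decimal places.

£62.36

PV(remaining dividends) I = 9.39·e^(−0.0594·2/12) = 9.2975
Current forward F = (S − I)·e^(rT) = (648.27 − 9.2975)·e^(0.0594·6/12) = 638.9725 × 1.030145 = 658.2343
Value (long) = (F − K)·e^(−rT) = (658.2343 − 722.47) × 0.970737 = -62.3560
Short position value = −(long value) = £62.36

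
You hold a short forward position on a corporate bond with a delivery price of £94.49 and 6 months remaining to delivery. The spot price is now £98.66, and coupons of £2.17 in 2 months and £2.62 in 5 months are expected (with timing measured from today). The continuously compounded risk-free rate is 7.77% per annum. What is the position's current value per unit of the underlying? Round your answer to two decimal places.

PV(remaining coupons) I = 2.17·e^(−0.0777·2/12) + 2.62·e^(−0.0777·5/12) = 4.6786
Current forward F = (S − I)·e^(rT) = (98.66 − 4.6786)·e^(0.0777·6/12) = 93.9814 × 1.039615 = 97.7045
Value (long) = (F − K)·e^(−rT) = (97.7045 − 94.49) × 0.961895 = 3.0920
Short position value = −(long value) = -£3.09

-£3.09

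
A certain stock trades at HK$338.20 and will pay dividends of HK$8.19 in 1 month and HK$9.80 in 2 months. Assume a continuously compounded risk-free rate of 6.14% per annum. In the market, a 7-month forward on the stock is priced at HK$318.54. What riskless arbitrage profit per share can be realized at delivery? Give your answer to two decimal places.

PV(dividends) I = 8.19·e^(−0.0614·1/12) + 9.80·e^(−0.0614·2/12) = 17.8484
Fair forward F* = (S − I)·e^(rT) = (338.20 − 17.8484)·e^0.035817 = 320.3516 × 1.036466 = 332.0335
Market HK$318.54 < fair 332.0335: forward underpriced → reverse cash-and-carry (short the stock, invest proceeds at r, pay the dividends, go long the forward).
Profit at T = |F_mkt − F*| = |318.54 − 332.0335| = HK$13.49 per share

HK$13.49 per share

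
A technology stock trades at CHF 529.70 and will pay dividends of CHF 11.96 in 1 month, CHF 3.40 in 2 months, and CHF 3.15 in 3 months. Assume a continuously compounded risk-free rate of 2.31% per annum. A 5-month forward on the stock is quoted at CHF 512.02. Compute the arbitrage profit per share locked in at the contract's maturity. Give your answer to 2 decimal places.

CHF 4.17 per share

PV(dividends) I = 11.96·e^(−0.0231·1/12) + 3.40·e^(−0.0231·2/12) + 3.15·e^(−0.0231·3/12) = 18.4558
Fair forward F* = (S − I)·e^(rT) = (529.70 − 18.4558)·e^0.009625 = 511.2442 × 1.009671 = 516.1884
Market CHF 512.02 < fair 516.1884: forward underpriced → reverse cash-and-carry (short the stock, invest proceeds at r, pay the dividends, go long the forward).
Profit at T = |F_mkt − F*| = |512.02 − 516.1884| = CHF 4.17 per share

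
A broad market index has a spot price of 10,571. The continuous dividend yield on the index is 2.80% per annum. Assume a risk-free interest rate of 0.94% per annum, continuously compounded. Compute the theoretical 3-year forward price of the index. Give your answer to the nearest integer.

9,997

F = S·e^((r − q)T) = 10571 · e^((0.0094 − 0.0280) × 3)
= 10571 · e^-0.055800 = 10571 × 0.945728
F = 9,997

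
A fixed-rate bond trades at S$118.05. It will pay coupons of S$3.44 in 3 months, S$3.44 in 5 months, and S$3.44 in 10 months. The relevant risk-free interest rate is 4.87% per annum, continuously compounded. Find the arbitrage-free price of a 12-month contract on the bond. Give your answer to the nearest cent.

PV(coupons) I = 3.44·e^(−0.0487·3/12) + 3.44·e^(−0.0487·5/12) + 3.44·e^(−0.0487·10/12)
I = 3.3984 + 3.3709 + 3.3032 = 10.0725
F = (S − I)·e^(rT) = (118.05 − 10.0725) · e^(0.0487·12/12)
= 107.9775 · e^0.048700 = 107.9775 × 1.049905 = S$113.37

S$113.37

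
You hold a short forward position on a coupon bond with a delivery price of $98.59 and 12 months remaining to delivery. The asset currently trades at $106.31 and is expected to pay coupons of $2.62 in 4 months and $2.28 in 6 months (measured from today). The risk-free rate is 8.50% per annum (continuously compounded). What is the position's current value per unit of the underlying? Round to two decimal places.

PV(remaining coupons) I = 2.62·e^(−0.0850·4/12) + 2.28·e^(−0.0850·6/12) = 4.7319
Current forward F = (S − I)·e^(rT) = (106.31 − 4.7319)·e^(0.0850·12/12) = 101.5781 × 1.088717 = 110.5898
Value (long) = (F − K)·e^(−rT) = (110.5898 − 98.59) × 0.918512 = 11.0220
Short position value = −(long value) = -$11.02

-$11.02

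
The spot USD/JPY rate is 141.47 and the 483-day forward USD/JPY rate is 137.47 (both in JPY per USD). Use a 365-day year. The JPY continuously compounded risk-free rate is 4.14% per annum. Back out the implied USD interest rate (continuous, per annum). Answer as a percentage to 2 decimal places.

6.31%

F = S·e^((r_JPY − r_USD)T) ⇒ r_USD = r_JPY − ln(F/S)/T
ln(137.47/141.47) = -0.028682; /(483/365) = -0.021675
r_USD = 0.0414 + 0.021675 = 0.063075
r_USD = 6.31%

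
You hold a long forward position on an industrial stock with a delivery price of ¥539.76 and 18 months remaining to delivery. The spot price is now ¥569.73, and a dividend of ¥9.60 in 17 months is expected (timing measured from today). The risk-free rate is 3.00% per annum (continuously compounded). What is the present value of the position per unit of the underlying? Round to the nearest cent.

PV(remaining dividends) I = 9.60·e^(−0.0300·17/12) = 9.2005
Current forward F = (S − I)·e^(rT) = (569.73 − 9.2005)·e^(0.0300·18/12) = 560.5295 × 1.046028 = 586.3296
Value (long) = (F − K)·e^(−rT) = (586.3296 − 539.76) × 0.955997 = 44.5204
Value = ¥44.52

¥44.52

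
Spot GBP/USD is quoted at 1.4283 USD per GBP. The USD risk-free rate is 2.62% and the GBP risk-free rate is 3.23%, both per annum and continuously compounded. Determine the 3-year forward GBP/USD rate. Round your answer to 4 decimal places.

F = S·e^((r_USD − r_GBP)T) = 1.4283 · e^((0.0262 − 0.0323) × 3)
= 1.4283 · e^-0.018300 = 1.4283 × 0.981866
F = 1.4024 USD per GBP

1.4024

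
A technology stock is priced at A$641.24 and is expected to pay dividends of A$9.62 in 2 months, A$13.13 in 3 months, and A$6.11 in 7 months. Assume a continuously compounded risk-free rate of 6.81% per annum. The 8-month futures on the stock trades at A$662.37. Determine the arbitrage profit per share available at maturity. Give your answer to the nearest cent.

PV(dividends) I = 9.62·e^(−0.0681·2/12) + 13.13·e^(−0.0681·3/12) + 6.11·e^(−0.0681·7/12) = 28.2918
Fair futures F* = (S − I)·e^(rT) = (641.24 − 28.2918)·e^0.045400 = 612.9482 × 1.046446 = 641.4172
Market A$662.37 > fair 641.4172: forward overpriced → cash-and-carry (borrow at r, buy the stock and collect the dividends, short the forward).
Profit at T = |F_mkt − F*| = |662.37 − 641.4172| = A$20.95 per share

A$20.95 per share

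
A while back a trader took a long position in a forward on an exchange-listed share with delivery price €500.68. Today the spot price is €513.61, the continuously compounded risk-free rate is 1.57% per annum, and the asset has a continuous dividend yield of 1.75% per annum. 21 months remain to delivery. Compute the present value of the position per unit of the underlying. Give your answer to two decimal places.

€11.01

Current fair forward for the remaining 21 months: F = S·e^((r − q)·T), (r − q) = 0.0157 − 0.0175 = -0.0018
F = 513.61 · e^(-0.0018 × 21/12) = 513.61 × 0.996855 = 511.9947
Value of long forward = (F − K)·e^(−rT) = (511.9947 − 500.68) · e^(−0.0157·21/12)
= 11.3147 × 0.972899 = 11.01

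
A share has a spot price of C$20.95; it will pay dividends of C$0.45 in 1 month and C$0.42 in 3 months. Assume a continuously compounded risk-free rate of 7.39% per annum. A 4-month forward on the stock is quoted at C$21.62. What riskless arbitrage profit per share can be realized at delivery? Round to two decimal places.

C$1.03 per share

PV(dividends) I = 0.45·e^(−0.0739·1/12) + 0.42·e^(−0.0739·3/12) = 0.8595
Fair forward F* = (S − I)·e^(rT) = (20.95 − 0.8595)·e^0.024633 = 20.0905 × 1.024939 = 20.5915
Market C$21.62 > fair 20.5915: forward overpriced → cash-and-carry (borrow at r, buy the stock and collect the dividends, short the forward).
Profit at T = |F_mkt − F*| = |21.62 − 20.5915| = C$1.03 per share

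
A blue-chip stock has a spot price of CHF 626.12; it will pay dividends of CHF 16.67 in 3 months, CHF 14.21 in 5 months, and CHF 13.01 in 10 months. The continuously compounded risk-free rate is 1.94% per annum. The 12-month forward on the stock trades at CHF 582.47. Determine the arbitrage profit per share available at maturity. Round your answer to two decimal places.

CHF 11.58 per share

PV(dividends) I = 16.67·e^(−0.0194·3/12) + 14.21·e^(−0.0194·5/12) + 13.01·e^(−0.0194·10/12) = 43.4863
Fair forward F* = (S − I)·e^(rT) = (626.12 − 43.4863)·e^0.019400 = 582.6337 × 1.019589 = 594.0469
Market CHF 582.47 < fair 594.0469: forward underpriced → reverse cash-and-carry (short the stock, invest proceeds at r, pay the dividends, go long the forward).
Profit at T = |F_mkt − F*| = |582.47 − 594.0469| = CHF 11.58 per share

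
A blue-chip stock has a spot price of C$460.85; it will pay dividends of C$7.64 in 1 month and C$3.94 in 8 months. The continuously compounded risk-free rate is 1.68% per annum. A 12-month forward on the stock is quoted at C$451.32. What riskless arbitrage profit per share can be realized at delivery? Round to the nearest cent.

C$5.62 per share

PV(dividends) I = 7.64·e^(−0.0168·1/12) + 3.94·e^(−0.0168·8/12) = 11.5254
Fair forward F* = (S − I)·e^(rT) = (460.85 − 11.5254)·e^0.016800 = 449.3246 × 1.016942 = 456.9371
Market C$451.32 < fair 456.9371: forward underpriced → reverse cash-and-carry (short the stock, invest proceeds at r, pay the dividends, go long the forward).
Profit at T = |F_mkt − F*| = |451.32 − 456.9371| = C$5.62 per share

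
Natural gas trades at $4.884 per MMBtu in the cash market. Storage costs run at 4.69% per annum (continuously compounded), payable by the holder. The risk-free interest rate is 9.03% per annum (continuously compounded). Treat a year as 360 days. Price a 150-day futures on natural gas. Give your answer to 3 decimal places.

$5.171 per MMBtu

Net carry = r + u − y = 0.0903 + 0.0469 − 0.0000 = 0.1372
F = S·e^((r+u−y)T) = 4.884 · e^(0.1372 × 150/360) = 4.884 · e^0.057167
= 4.884 × 1.058833 = $5.171 per MMBtu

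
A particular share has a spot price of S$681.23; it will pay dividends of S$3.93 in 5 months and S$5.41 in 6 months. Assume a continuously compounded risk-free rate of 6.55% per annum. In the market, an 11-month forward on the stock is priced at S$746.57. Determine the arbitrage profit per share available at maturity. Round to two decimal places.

PV(dividends) I = 3.93·e^(−0.0655·5/12) + 5.41·e^(−0.0655·6/12) = 9.0599
Fair forward F* = (S − I)·e^(rT) = (681.23 − 9.0599)·e^0.060042 = 672.1701 × 1.061881 = 713.7647
Market S$746.57 > fair 713.7647: forward overpriced → cash-and-carry (borrow at r, buy the stock and collect the dividends, short the forward).
Profit at T = |F_mkt − F*| = |746.57 − 713.7647| = S$32.81 per share

S$32.81 per share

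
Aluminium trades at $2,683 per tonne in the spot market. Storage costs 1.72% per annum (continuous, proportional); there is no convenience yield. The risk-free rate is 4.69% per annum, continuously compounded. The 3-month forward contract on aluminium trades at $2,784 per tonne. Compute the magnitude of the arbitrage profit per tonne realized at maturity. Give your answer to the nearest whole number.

$58 per tonne

Fair forward: F* = S·e^(carry·T), with carry = (r + u) = 0.0469 + 0.0172 = 0.0641
F* = 2683 · e^(0.0641 × 3/12) = 2683 · e^0.016025 = 2683 × 1.016154 = $2726.3412
Market $2784 > fair $2726.3412: forward overpriced → cash-and-carry (buy spot, short the forward).
At maturity, profit = |F_mkt − F*| = |2784 − 2726.3412| = $58 per tonne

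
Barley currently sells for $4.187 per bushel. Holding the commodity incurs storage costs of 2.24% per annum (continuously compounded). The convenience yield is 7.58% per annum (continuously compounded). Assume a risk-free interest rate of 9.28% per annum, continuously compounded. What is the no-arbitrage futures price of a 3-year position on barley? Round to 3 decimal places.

Net carry = r + u − y = 0.0928 + 0.0224 − 0.0758 = 0.0394
F = S·e^((r+u−y)T) = 4.187 · e^(0.0394 × 3) = 4.187 · e^0.118200
= 4.187 × 1.125469 = $4.712 per bushel

$4.712 per bushel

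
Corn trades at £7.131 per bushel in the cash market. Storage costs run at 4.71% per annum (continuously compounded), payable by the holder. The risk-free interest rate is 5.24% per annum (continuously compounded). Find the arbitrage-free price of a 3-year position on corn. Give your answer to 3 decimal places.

£9.611 per bushel

Net carry = r + u − y = 0.0524 + 0.0471 − 0.0000 = 0.0995
F = S·e^((r+u−y)T) = 7.131 · e^(0.0995 × 3) = 7.131 · e^0.298500
= 7.131 × 1.347836 = £9.611 per bushel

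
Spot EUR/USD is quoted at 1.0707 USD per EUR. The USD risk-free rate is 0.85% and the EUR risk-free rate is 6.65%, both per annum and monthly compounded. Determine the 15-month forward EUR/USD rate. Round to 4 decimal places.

0.9960

By covered interest parity, F = S · (1+r_USD/12)^(12T) / (1+r_EUR/12)^(12T)
= 1.0707 × 1.010678 / 1.086428 = 1.0707 × 0.930276
F = 0.9960 USD per EUR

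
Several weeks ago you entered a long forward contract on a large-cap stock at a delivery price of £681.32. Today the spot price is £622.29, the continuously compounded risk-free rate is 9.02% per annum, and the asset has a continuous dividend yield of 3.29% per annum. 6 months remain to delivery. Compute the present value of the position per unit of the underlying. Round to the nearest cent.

Current fair forward for the remaining 6 months: F = S·e^((r − q)·T), (r − q) = 0.0902 − 0.0329 = 0.0573
F = 622.29 · e^(0.0573 × 6/12) = 622.29 × 1.029064 = 640.3762
Value of long forward = (F − K)·e^(−rT) = (640.3762 − 681.32) · e^(−0.0902·6/12)
= -40.9438 × 0.955902 = -39.14

-£39.14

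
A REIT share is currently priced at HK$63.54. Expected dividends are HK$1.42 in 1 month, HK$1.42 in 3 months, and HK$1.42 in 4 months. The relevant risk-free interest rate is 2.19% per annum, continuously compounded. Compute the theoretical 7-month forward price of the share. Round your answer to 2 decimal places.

PV(dividends) I = 1.42·e^(−0.0219·1/12) + 1.42·e^(−0.0219·3/12) + 1.42·e^(−0.0219·4/12)
I = 1.4174 + 1.4122 + 1.4097 = 4.2393
F = (S − I)·e^(rT) = (63.54 − 4.2393) · e^(0.0219·7/12)
= 59.3007 · e^0.012775 = 59.3007 × 1.012857 = HK$60.06

HK$60.06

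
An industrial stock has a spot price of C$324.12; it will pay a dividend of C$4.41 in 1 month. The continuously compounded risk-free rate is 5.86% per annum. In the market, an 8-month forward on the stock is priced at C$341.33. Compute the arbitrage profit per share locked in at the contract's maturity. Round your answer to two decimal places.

PV(dividends) I = 4.41·e^(−0.0586·1/12) = 4.3885
Fair forward F* = (S − I)·e^(rT) = (324.12 − 4.3885)·e^0.039067 = 319.7315 × 1.039840 = 332.4696
Market C$341.33 > fair 332.4696: forward overpriced → cash-and-carry (borrow at r, buy the stock and collect the dividends, short the forward).
Profit at T = |F_mkt − F*| = |341.33 − 332.4696| = C$8.86 per share

C$8.86 per share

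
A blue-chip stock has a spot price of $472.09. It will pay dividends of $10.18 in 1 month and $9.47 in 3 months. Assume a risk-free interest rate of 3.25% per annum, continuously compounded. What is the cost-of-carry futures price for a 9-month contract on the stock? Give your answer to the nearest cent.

PV(dividends) I = 10.18·e^(−0.0325·1/12) + 9.47·e^(−0.0325·3/12)
I = 10.1525 + 9.3934 = 19.5459
F = (S − I)·e^(rT) = (472.09 − 19.5459) · e^(0.0325·9/12)
= 452.5441 · e^0.024375 = 452.5441 × 1.024674 = $463.71

$463.71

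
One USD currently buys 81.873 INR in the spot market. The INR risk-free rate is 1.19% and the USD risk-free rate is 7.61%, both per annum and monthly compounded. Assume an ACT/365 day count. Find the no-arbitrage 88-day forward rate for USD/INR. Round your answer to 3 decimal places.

By covered interest parity, F = S · (1+r_INR/12)^(12T) / (1+r_USD/12)^(12T)
= 81.873 × 1.002872 / 1.018458 = 81.873 × 0.984696
F = 80.620 INR per USD

80.620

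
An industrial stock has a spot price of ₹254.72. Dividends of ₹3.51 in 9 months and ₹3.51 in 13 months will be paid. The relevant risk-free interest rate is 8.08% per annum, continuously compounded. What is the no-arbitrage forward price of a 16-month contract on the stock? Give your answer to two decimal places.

PV(dividends) I = 3.51·e^(−0.0808·9/12) + 3.51·e^(−0.0808·13/12)
I = 3.3036 + 3.2158 = 6.5194
F = (S − I)·e^(rT) = (254.72 − 6.5194) · e^(0.0808·16/12)
= 248.2006 · e^0.107733 = 248.2006 × 1.113750 = ₹276.43

₹276.43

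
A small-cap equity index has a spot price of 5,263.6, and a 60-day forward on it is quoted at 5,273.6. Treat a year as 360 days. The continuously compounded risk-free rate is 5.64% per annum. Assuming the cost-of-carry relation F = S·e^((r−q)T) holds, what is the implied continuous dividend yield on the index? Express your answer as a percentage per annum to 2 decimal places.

4.50%

From F = S·e^((r−q)T): (r − q) = ln(F/S)/T
ln(5273.6/5263.6) = ln(1.001900) = 0.001898
(r − q) = 0.001898 / (60/360) = 0.011388
q = r − ln(F/S)/T = 0.0564 − 0.011388 = 0.045012
q = 4.50%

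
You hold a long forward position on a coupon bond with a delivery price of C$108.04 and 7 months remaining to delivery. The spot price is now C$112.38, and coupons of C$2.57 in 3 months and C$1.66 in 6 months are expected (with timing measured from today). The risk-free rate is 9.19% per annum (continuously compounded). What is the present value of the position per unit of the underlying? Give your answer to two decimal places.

C$5.88

PV(remaining coupons) I = 2.57·e^(−0.0919·3/12) + 1.66·e^(−0.0919·6/12) = 4.0971
Current forward F = (S − I)·e^(rT) = (112.38 − 4.0971)·e^(0.0919·7/12) = 108.2829 × 1.055071 = 114.2461
Value (long) = (F − K)·e^(−rT) = (114.2461 − 108.04) × 0.947803 = 5.8822
Value = C$5.88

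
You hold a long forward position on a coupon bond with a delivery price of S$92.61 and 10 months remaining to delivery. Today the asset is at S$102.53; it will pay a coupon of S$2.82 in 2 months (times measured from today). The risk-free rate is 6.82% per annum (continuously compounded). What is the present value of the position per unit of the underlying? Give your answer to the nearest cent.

PV(remaining coupons) I = 2.82·e^(−0.0682·2/12) = 2.7881
Current forward F = (S − I)·e^(rT) = (102.53 − 2.7881)·e^(0.0682·10/12) = 99.7419 × 1.058479 = 105.5747
Value (long) = (F − K)·e^(−rT) = (105.5747 − 92.61) × 0.944752 = 12.2484
Value = S$12.25

S$12.25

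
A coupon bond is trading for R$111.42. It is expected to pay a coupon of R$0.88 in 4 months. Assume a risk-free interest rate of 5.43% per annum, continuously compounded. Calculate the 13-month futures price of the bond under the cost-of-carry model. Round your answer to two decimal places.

PV(coupons) I = 0.88·e^(−0.0543·4/12)
I = 0.8642
F = (S − I)·e^(rT) = (111.42 − 0.8642) · e^(0.0543·13/12)
= 110.5558 · e^0.058825 = 110.5558 × 1.060590 = R$117.25

R$117.25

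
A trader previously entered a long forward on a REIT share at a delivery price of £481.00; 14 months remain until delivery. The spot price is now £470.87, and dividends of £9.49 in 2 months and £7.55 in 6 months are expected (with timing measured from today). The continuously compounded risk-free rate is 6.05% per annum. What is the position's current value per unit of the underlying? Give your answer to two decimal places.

PV(remaining dividends) I = 9.49·e^(−0.0605·2/12) + 7.55·e^(−0.0605·6/12) = 16.7198
Current forward F = (S − I)·e^(rT) = (470.87 − 16.7198)·e^(0.0605·14/12) = 454.1502 × 1.073134 = 487.3640
Value (long) = (F − K)·e^(−rT) = (487.3640 − 481.00) × 0.931850 = 5.9303
Value = £5.93

£5.93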